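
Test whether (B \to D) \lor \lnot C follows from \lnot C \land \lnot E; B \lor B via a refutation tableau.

Yes

Initial set: {(\lnot C \land \lnot E); (B \lor B); \lnot ((B \to D) \lor \lnot C)}.
(\lnot C \land \lnot E): α-rule — add \lnot C, \lnot E.
\lnot ((B \to D) \lor \lnot C): α-rule — add \lnot (B \to D), \lnot \lnot C.
× closes — contains both C and \lnot C.
All 1 branch closes.
Every branch closed, so the premises entail the conclusion.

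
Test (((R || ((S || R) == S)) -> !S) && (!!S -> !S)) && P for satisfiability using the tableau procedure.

Satisfiable

Initial set: {((((R || ((S || R) == S)) -> !S) && (!!S -> !S)) && P)}.
((((R || ((S || R) == S)) -> !S) && (!!S -> !S)) && P): α-rule — add (((R || ((S || R) == S)) -> !S) && (!!S -> !S)), P.
(((R || ((S || R) == S)) -> !S) && (!!S -> !S)): α-rule — add ((R || ((S || R) == S)) -> !S), (!!S -> !S).
((R || ((S || R) == S)) -> !S): β-rule — branch into !(R || ((S || R) == S))  //  !S.
  branch 1 (add !(R || ((S || R) == S))):
    !(R || ((S || R) == S)): α-rule — add !R, !((S || R) == S).
    (!!S -> !S): β-rule — branch into !!!S  //  !S.
      branch 1.1 (add !!!S):
        !!!S: drop double negation, giving !S.
        !((S || R) == S): β-rule — branch into (S || R), !S  //  !(S || R), S.
          branch 1.1.1 (add (S || R), !S):
            (S || R): β-rule — branch into S  //  R.
              branch 1.1.1.1 (add S):
                × closes — contains both S and !S.
              branch 1.1.1.2 (add R):
                × closes — contains both R and !R.
          branch 1.1.2 (add !(S || R), S):
            × closes — contains both S and !S.
      branch 1.2 (add !S):
        !((S || R) == S): β-rule — branch into (S || R), !S  //  !(S || R), S.
          branch 1.2.1 (add (S || R), !S):
            (S || R): β-rule — branch into S  //  R.
              branch 1.2.1.1 (add S):
                × closes — contains both S and !S.
              branch 1.2.1.2 (add R):
                × closes — contains both R and !R.
          branch 1.2.2 (add !(S || R), S):
            × closes — contains both S and !S.
  branch 2 (add !S):
    (!!S -> !S): β-rule — branch into !!!S  //  !S.
      branch 2.1 (add !!!S):
        !!!S: drop double negation, giving !S.
        ○ open, literals {P=T, S=F}.
      branch 2.2 (add !S):
        ○ open, literals {P=T, S=F}.
6 branches closed, 2 open.
An open branch gives a satisfying assignment: P=T, S=F.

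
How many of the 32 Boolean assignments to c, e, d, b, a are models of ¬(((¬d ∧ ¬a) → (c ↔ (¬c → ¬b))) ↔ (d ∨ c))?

Initial set: {¬(((¬d ∧ ¬a) → (c ↔ (¬c → ¬b))) ↔ (d ∨ c))}.
¬(((¬d ∧ ¬a) → (c ↔ (¬c → ¬b))) ↔ (d ∨ c)): β-rule — branch into ((¬d ∧ ¬a) → (c ↔ (¬c → ¬b))), ¬(d ∨ c)  //  ¬((¬d ∧ ¬a) → (c ↔ (¬c → ¬b))), (d ∨ c).
  branch 1 (add ((¬d ∧ ¬a) → (c ↔ (¬c → ¬b))), ¬(d ∨ c)):
    ¬(d ∨ c): α-rule — add ¬d, ¬c.
    ((¬d ∧ ¬a) → (c ↔ (¬c → ¬b))): β-rule — branch into ¬(¬d ∧ ¬a)  //  (c ↔ (¬c → ¬b)).
      branch 1.1 (add ¬(¬d ∧ ¬a)):
        ¬(¬d ∧ ¬a): β-rule — branch into ¬¬d  //  ¬¬a.
          branch 1.1.1 (add ¬¬d):
            × closes — contains both d and ¬d.
          branch 1.1.2 (add ¬¬a):
            ○ open, literals {a=true, c=false, d=false}.
      branch 1.2 (add (c ↔ (¬c → ¬b))):
        (c ↔ (¬c → ¬b)): β-rule — branch into c, (¬c → ¬b)  //  ¬c, ¬(¬c → ¬b).
          branch 1.2.1 (add c, (¬c → ¬b)):
            × closes — contains both c and ¬c.
          branch 1.2.2 (add ¬c, ¬(¬c → ¬b)):
            ¬(¬c → ¬b): α-rule — add ¬c, ¬¬b.
            ○ open, literals {b=true, c=false, d=false}.
  branch 2 (add ¬((¬d ∧ ¬a) → (c ↔ (¬c → ¬b))), (d ∨ c)):
    ¬((¬d ∧ ¬a) → (c ↔ (¬c → ¬b))): α-rule — add (¬d ∧ ¬a), ¬(c ↔ (¬c → ¬b)).
    (¬d ∧ ¬a): α-rule — add ¬d, ¬a.
    (d ∨ c): β-rule — branch into d  //  c.
      branch 2.1 (add d):
        × closes — contains both d and ¬d.
      branch 2.2 (add c):
        ¬(c ↔ (¬c → ¬b)): β-rule — branch into c, ¬(¬c → ¬b)  //  ¬c, (¬c → ¬b).
          branch 2.2.1 (add c, ¬(¬c → ¬b)):
            ¬(¬c → ¬b): α-rule — add ¬c, ¬¬b.
            × closes — contains both c and ¬c.
          branch 2.2.2 (add ¬c, (¬c → ¬b)):
            × closes — contains both c and ¬c.
5 branches closed, 2 open.
Each open branch fixes some atoms; the unmentioned ones are free. Counting distinct full assignments: branch {a=true, c=false, d=false} (e, b) contributes 4 new; branch {b=true, c=false, d=false} (e, a) contributes 2 new. Total: 6.

6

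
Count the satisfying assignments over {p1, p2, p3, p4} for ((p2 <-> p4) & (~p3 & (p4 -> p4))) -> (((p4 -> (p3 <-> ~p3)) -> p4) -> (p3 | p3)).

14

Initial set: {T (((p2 <-> p4) & (~p3 & (p4 -> p4))) -> (((p4 -> (p3 <-> ~p3)) -> p4) -> (p3 | p3)))}.
T (((p2 <-> p4) & (~p3 & (p4 -> p4))) -> (((p4 -> (p3 <-> ~p3)) -> p4) -> (p3 | p3))): β-rule — branch into F ((p2 <-> p4) & (~p3 & (p4 -> p4)))  //  T (((p4 -> (p3 <-> ~p3)) -> p4) -> (p3 | p3)).
  branch 1 (add F ((p2 <-> p4) & (~p3 & (p4 -> p4)))):
    F ((p2 <-> p4) & (~p3 & (p4 -> p4))): β-rule — branch into F (p2 <-> p4)  //  F (~p3 & (p4 -> p4)).
      branch 1.1 (add F (p2 <-> p4)):
        F (p2 <-> p4): β-rule — branch into T p2, F p4  //  F p2, T p4.
          branch 1.1.1 (add T p2, F p4):
            ○ open, literals {p2=1, p4=0}.
          branch 1.1.2 (add F p2, T p4):
            ○ open, literals {p2=0, p4=1}.
      branch 1.2 (add F (~p3 & (p4 -> p4))):
        F (~p3 & (p4 -> p4)): β-rule — branch into F ~p3  //  F (p4 -> p4).
          branch 1.2.1 (add F ~p3):
            ○ open, literals {p3=1}.
          branch 1.2.2 (add F (p4 -> p4)):
            F (p4 -> p4): α-rule — add T p4, F p4.
            × closes — contains both p4 and ~p4.
  branch 2 (add T (((p4 -> (p3 <-> ~p3)) -> p4) -> (p3 | p3))):
    T (((p4 -> (p3 <-> ~p3)) -> p4) -> (p3 | p3)): β-rule — branch into F ((p4 -> (p3 <-> ~p3)) -> p4)  //  T (p3 | p3).
      branch 2.1 (add F ((p4 -> (p3 <-> ~p3)) -> p4)):
        F ((p4 -> (p3 <-> ~p3)) -> p4): α-rule — add T (p4 -> (p3 <-> ~p3)), F p4.
        T (p4 -> (p3 <-> ~p3)): β-rule — branch into F p4  //  T (p3 <-> ~p3).
          branch 2.1.1 (add F p4):
            ○ open, literals {p4=0}.
          branch 2.1.2 (add T (p3 <-> ~p3)):
            T (p3 <-> ~p3): β-rule — branch into T p3, T ~p3  //  F p3, F ~p3.
              branch 2.1.2.1 (add T p3, T ~p3):
                × closes — contains both p3 and ~p3.
              branch 2.1.2.2 (add F p3, F ~p3):
                × closes — contains both p3 and ~p3.
      branch 2.2 (add T (p3 | p3)):
        T (p3 | p3): β-rule — branch into T p3  //  T p3.
          branch 2.2.1 (add T p3):
            ○ open, literals {p3=1}.
          branch 2.2.2 (add T p3):
            ○ open, literals {p3=1}.
3 branches closed, 6 open.
Each open branch fixes some atoms; the unmentioned ones are free. Counting distinct full assignments: branch {p2=1, p4=0} (p1, p3) contributes 4 new; branch {p2=0, p4=1} (p1, p3) contributes 4 new; branch {p3=1} (p1, p2, p4) contributes 4 new; branch {p4=0} (p1, p2, p3) contributes 2 new; branch {p3=1} (p1, p2, p4) contributes 0 new; branch {p3=1} (p1, p2, p4) contributes 0 new. Total: 14.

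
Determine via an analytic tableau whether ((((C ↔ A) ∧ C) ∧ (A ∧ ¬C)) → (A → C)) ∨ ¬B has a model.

Satisfiable

Initial set: {T (((((C ↔ A) ∧ C) ∧ (A ∧ ¬C)) → (A → C)) ∨ ¬B)}.
T (((((C ↔ A) ∧ C) ∧ (A ∧ ¬C)) → (A → C)) ∨ ¬B): β-rule — branch into T ((((C ↔ A) ∧ C) ∧ (A ∧ ¬C)) → (A → C))  //  T ¬B.
  branch 1 (add T ((((C ↔ A) ∧ C) ∧ (A ∧ ¬C)) → (A → C))):
    T ((((C ↔ A) ∧ C) ∧ (A ∧ ¬C)) → (A → C)): β-rule — branch into F (((C ↔ A) ∧ C) ∧ (A ∧ ¬C))  //  T (A → C).
      branch 1.1 (add F (((C ↔ A) ∧ C) ∧ (A ∧ ¬C))):
        F (((C ↔ A) ∧ C) ∧ (A ∧ ¬C)): β-rule — branch into F ((C ↔ A) ∧ C)  //  F (A ∧ ¬C).
          branch 1.1.1 (add F ((C ↔ A) ∧ C)):
            F ((C ↔ A) ∧ C): β-rule — branch into F (C ↔ A)  //  F C.
              branch 1.1.1.1 (add F (C ↔ A)):
                F (C ↔ A): β-rule — branch into T C, F A  //  F C, T A.
                  branch 1.1.1.1.1 (add T C, F A):
                    ○ open, literals {A=false, C=true}.
                  branch 1.1.1.1.2 (add F C, T A):
                    ○ open, literals {A=true, C=false}.
              branch 1.1.1.2 (add F C):
                ○ open, literals {C=false}.
          branch 1.1.2 (add F (A ∧ ¬C)):
            F (A ∧ ¬C): β-rule — branch into F A  //  F ¬C.
              branch 1.1.2.1 (add F A):
                ○ open, literals {A=false}.
              branch 1.1.2.2 (add F ¬C):
                ○ open, literals {C=true}.
      branch 1.2 (add T (A → C)):
        T (A → C): β-rule — branch into F A  //  T C.
          branch 1.2.1 (add F A):
            ○ open, literals {A=false}.
          branch 1.2.2 (add T C):
            ○ open, literals {C=true}.
  branch 2 (add T ¬B):
    ○ open, literals {B=false}.
0 branches closed, 8 open.
An open branch gives a satisfying assignment: A=false, C=true.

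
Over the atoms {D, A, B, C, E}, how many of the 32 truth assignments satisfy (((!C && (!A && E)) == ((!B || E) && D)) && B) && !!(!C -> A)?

Initial set: {((((!C && (!A && E)) == ((!B || E) && D)) && B) && !!(!C -> A))}.
((((!C && (!A && E)) == ((!B || E) && D)) && B) && !!(!C -> A)): α-rule — add (((!C && (!A && E)) == ((!B || E) && D)) && B), !!(!C -> A).
(((!C && (!A && E)) == ((!B || E) && D)) && B): α-rule — add ((!C && (!A && E)) == ((!B || E) && D)), B.
!!(!C -> A): drop double negation, giving (!C -> A).
((!C && (!A && E)) == ((!B || E) && D)): β-rule — branch into (!C && (!A && E)), ((!B || E) && D)  //  !(!C && (!A && E)), !((!B || E) && D).
  branch 1 (add (!C && (!A && E)), ((!B || E) && D)):
    (!C && (!A && E)): α-rule — add !C, (!A && E).
    ((!B || E) && D): α-rule — add (!B || E), D.
    (!A && E): α-rule — add !A, E.
    (!C -> A): β-rule — branch into !!C  //  A.
      branch 1.1 (add !!C):
        × closes — contains both C and !C.
      branch 1.2 (add A):
        × closes — contains both A and !A.
  branch 2 (add !(!C && (!A && E)), !((!B || E) && D)):
    (!C -> A): β-rule — branch into !!C  //  A.
      branch 2.1 (add !!C):
        !(!C && (!A && E)): β-rule — branch into !!C  //  !(!A && E).
          branch 2.1.1 (add !!C):
            !((!B || E) && D): β-rule — branch into !(!B || E)  //  !D.
              branch 2.1.1.1 (add !(!B || E)):
                !(!B || E): α-rule — add !!B, !E.
                ○ open, literals {B=true, C=true, E=false}.
              branch 2.1.1.2 (add !D):
                ○ open, literals {B=true, C=true, D=false}.
          branch 2.1.2 (add !(!A && E)):
            !((!B || E) && D): β-rule — branch into !(!B || E)  //  !D.
              branch 2.1.2.1 (add !(!B || E)):
                !(!B || E): α-rule — add !!B, !E.
                !(!A && E): β-rule — branch into !!A  //  !E.
                  branch 2.1.2.1.1 (add !!A):
                    ○ open, literals {A=true, B=true, C=true, E=false}.
                  branch 2.1.2.1.2 (add !E):
                    ○ open, literals {B=true, C=true, E=false}.
              branch 2.1.2.2 (add !D):
                !(!A && E): β-rule — branch into !!A  //  !E.
                  branch 2.1.2.2.1 (add !!A):
                    ○ open, literals {A=true, B=true, C=true, D=false}.
                  branch 2.1.2.2.2 (add !E):
                    ○ open, literals {B=true, C=true, D=false, E=false}.
      branch 2.2 (add A):
        !(!C && (!A && E)): β-rule — branch into !!C  //  !(!A && E).
          branch 2.2.1 (add !!C):
            !((!B || E) && D): β-rule — branch into !(!B || E)  //  !D.
              branch 2.2.1.1 (add !(!B || E)):
                !(!B || E): α-rule — add !!B, !E.
                ○ open, literals {A=true, B=true, C=true, E=false}.
              branch 2.2.1.2 (add !D):
                ○ open, literals {A=true, B=true, C=true, D=false}.
          branch 2.2.2 (add !(!A && E)):
            !((!B || E) && D): β-rule — branch into !(!B || E)  //  !D.
              branch 2.2.2.1 (add !(!B || E)):
                !(!B || E): α-rule — add !!B, !E.
                !(!A && E): β-rule — branch into !!A  //  !E.
                  branch 2.2.2.1.1 (add !!A):
                    ○ open, literals {A=true, B=true, E=false}.
                  branch 2.2.2.1.2 (add !E):
                    ○ open, literals {A=true, B=true, E=false}.
              branch 2.2.2.2 (add !D):
                !(!A && E): β-rule — branch into !!A  //  !E.
                  branch 2.2.2.2.1 (add !!A):
                    ○ open, literals {A=true, B=true, D=false}.
                  branch 2.2.2.2.2 (add !E):
                    ○ open, literals {A=true, B=true, D=false, E=false}.
2 branches closed, 12 open.
Each open branch fixes some atoms; the unmentioned ones are free. Counting distinct full assignments: branch {B=true, C=true, E=false} (D, A) contributes 4 new; branch {B=true, C=true, D=false} (A, E) contributes 2 new; branch {A=true, B=true, C=true, E=false} (D) contributes 0 new; branch {B=true, C=true, E=false} (D, A) contributes 0 new; branch {A=true, B=true, C=true, D=false} (E) contributes 0 new; branch {B=true, C=true, D=false, E=false} (A) contributes 0 new; branch {A=true, B=true, C=true, E=false} (D) contributes 0 new; branch {A=true, B=true, C=true, D=false} (E) contributes 0 new; branch {A=true, B=true, E=false} (D, C) contributes 2 new; branch {A=true, B=true, E=false} (D, C) contributes 0 new; branch {A=true, B=true, D=false} (C, E) contributes 1 new; branch {A=true, B=true, D=false, E=false} (C) contributes 0 new. Total: 9.

9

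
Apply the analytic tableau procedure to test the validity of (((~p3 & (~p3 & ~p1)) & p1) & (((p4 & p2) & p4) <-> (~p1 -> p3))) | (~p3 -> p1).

Assume the negation and expand:
Initial set: {F ((((~p3 & (~p3 & ~p1)) & p1) & (((p4 & p2) & p4) <-> (~p1 -> p3))) | (~p3 -> p1))}.
F ((((~p3 & (~p3 & ~p1)) & p1) & (((p4 & p2) & p4) <-> (~p1 -> p3))) | (~p3 -> p1)): α-rule — add F (((~p3 & (~p3 & ~p1)) & p1) & (((p4 & p2) & p4) <-> (~p1 -> p3))), F (~p3 -> p1).
F (~p3 -> p1): α-rule — add T ~p3, F p1.
F (((~p3 & (~p3 & ~p1)) & p1) & (((p4 & p2) & p4) <-> (~p1 -> p3))): β-rule — branch into F ((~p3 & (~p3 & ~p1)) & p1)  //  F (((p4 & p2) & p4) <-> (~p1 -> p3)).
  branch 1 (add F ((~p3 & (~p3 & ~p1)) & p1)):
    F ((~p3 & (~p3 & ~p1)) & p1): β-rule — branch into F (~p3 & (~p3 & ~p1))  //  F p1.
      branch 1.1 (add F (~p3 & (~p3 & ~p1))):
        F (~p3 & (~p3 & ~p1)): β-rule — branch into F ~p3  //  F (~p3 & ~p1).
          branch 1.1.1 (add F ~p3):
            × closes — contains both p3 and ~p3.
          branch 1.1.2 (add F (~p3 & ~p1)):
            F (~p3 & ~p1): β-rule — branch into F ~p3  //  F ~p1.
              branch 1.1.2.1 (add F ~p3):
                × closes — contains both p3 and ~p3.
              branch 1.1.2.2 (add F ~p1):
                × closes — contains both p1 and ~p1.
      branch 1.2 (add F p1):
        ○ open, literals {p1=0, p3=0}.
  branch 2 (add F (((p4 & p2) & p4) <-> (~p1 -> p3))):
    F (((p4 & p2) & p4) <-> (~p1 -> p3)): β-rule — branch into T ((p4 & p2) & p4), F (~p1 -> p3)  //  F ((p4 & p2) & p4), T (~p1 -> p3).
      branch 2.1 (add T ((p4 & p2) & p4), F (~p1 -> p3)):
        T ((p4 & p2) & p4): α-rule — add T (p4 & p2), T p4.
        F (~p1 -> p3): α-rule — add T ~p1, F p3.
        T (p4 & p2): α-rule — add T p4, T p2.
        ○ open, literals {p1=0, p2=1, p3=0, p4=1}.
      branch 2.2 (add F ((p4 & p2) & p4), T (~p1 -> p3)):
        F ((p4 & p2) & p4): β-rule — branch into F (p4 & p2)  //  F p4.
          branch 2.2.1 (add F (p4 & p2)):
            T (~p1 -> p3): β-rule — branch into F ~p1  //  T p3.
              branch 2.2.1.1 (add F ~p1):
                × closes — contains both p1 and ~p1.
              branch 2.2.1.2 (add T p3):
                × closes — contains both p3 and ~p3.
          branch 2.2.2 (add F p4):
            T (~p1 -> p3): β-rule — branch into F ~p1  //  T p3.
              branch 2.2.2.1 (add F ~p1):
                × closes — contains both p1 and ~p1.
              branch 2.2.2.2 (add T p3):
                × closes — contains both p3 and ~p3.
7 branches closed, 2 open.
An open branch gives a countermodel: p1=0, p3=0 (unmentioned atoms arbitrary); under it the original formula is false.

Not valid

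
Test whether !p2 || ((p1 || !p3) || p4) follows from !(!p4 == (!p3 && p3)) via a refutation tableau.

Initial set: {!(!p4 == (!p3 && p3)); !(!p2 || ((p1 || !p3) || p4))}.
!(!p2 || ((p1 || !p3) || p4)): α-rule — add !!p2, !((p1 || !p3) || p4).
!((p1 || !p3) || p4): α-rule — add !(p1 || !p3), !p4.
!(p1 || !p3): α-rule — add !p1, !!p3.
!(!p4 == (!p3 && p3)): β-rule — branch into !p4, !(!p3 && p3)  //  !!p4, (!p3 && p3).
  branch 1 (add !p4, !(!p3 && p3)):
    !(!p3 && p3): β-rule — branch into !!p3  //  !p3.
      branch 1.1 (add !!p3):
        ○ open, literals {p1=0, p2=1, p3=1, p4=0}.
      branch 1.2 (add !p3):
        × closes — contains both p3 and !p3.
  branch 2 (add !!p4, (!p3 && p3)):
    × closes — contains both p4 and !p4.
2 branches closed, 1 open.
An open branch gives a countermodel: p1=0, p2=1, p3=1, p4=0 (unmentioned atoms arbitrary); the premises hold there but the conclusion fails.

No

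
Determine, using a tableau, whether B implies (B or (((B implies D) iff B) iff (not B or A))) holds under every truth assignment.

Assume the negation and expand:
Initial set: {F (B implies (B or (((B implies D) iff B) iff (not B or A))))}.
F (B implies (B or (((B implies D) iff B) iff (not B or A)))): α-rule — add T B, F (B or (((B implies D) iff B) iff (not B or A))).
F (B or (((B implies D) iff B) iff (not B or A))): α-rule — add F B, F (((B implies D) iff B) iff (not B or A)).
× closes — contains both B and not B.
All 1 branch closes.
Every branch closed, so the negation is unsatisfiable and the formula is valid.

Valid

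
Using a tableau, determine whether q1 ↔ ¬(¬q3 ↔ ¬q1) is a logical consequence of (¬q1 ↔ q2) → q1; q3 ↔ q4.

No

Initial set: {((¬q1 ↔ q2) → q1); (q3 ↔ q4); ¬(q1 ↔ ¬(¬q3 ↔ ¬q1))}.
((¬q1 ↔ q2) → q1): β-rule — branch into ¬(¬q1 ↔ q2)  //  q1.
  branch 1 (add ¬(¬q1 ↔ q2)):
    (q3 ↔ q4): β-rule — branch into q3, q4  //  ¬q3, ¬q4.
      branch 1.1 (add q3, q4):
        ¬(q1 ↔ ¬(¬q3 ↔ ¬q1)): β-rule — branch into q1, ¬¬(¬q3 ↔ ¬q1)  //  ¬q1, ¬(¬q3 ↔ ¬q1).
          branch 1.1.1 (add q1, ¬¬(¬q3 ↔ ¬q1)):
            ¬(¬q1 ↔ q2): β-rule — branch into ¬q1, ¬q2  //  ¬¬q1, q2.
              branch 1.1.1.1 (add ¬q1, ¬q2):
                × closes — contains both q1 and ¬q1.
              branch 1.1.1.2 (add ¬¬q1, q2):
                ¬¬(¬q3 ↔ ¬q1): β-rule — branch into ¬q3, ¬q1  //  ¬¬q3, ¬¬q1.
                  branch 1.1.1.2.1 (add ¬q3, ¬q1):
                    × closes — contains both q3 and ¬q3.
                  branch 1.1.1.2.2 (add ¬¬q3, ¬¬q1):
                    ○ open, literals {q1=1, q2=1, q3=1, q4=1}.
          branch 1.1.2 (add ¬q1, ¬(¬q3 ↔ ¬q1)):
            ¬(¬q1 ↔ q2): β-rule — branch into ¬q1, ¬q2  //  ¬¬q1, q2.
              branch 1.1.2.1 (add ¬q1, ¬q2):
                ¬(¬q3 ↔ ¬q1): β-rule — branch into ¬q3, ¬¬q1  //  ¬¬q3, ¬q1.
                  branch 1.1.2.1.1 (add ¬q3, ¬¬q1):
                    × closes — contains both q3 and ¬q3.
                  branch 1.1.2.1.2 (add ¬¬q3, ¬q1):
                    ○ open, literals {q1=0, q2=0, q3=1, q4=1}.
              branch 1.1.2.2 (add ¬¬q1, q2):
                × closes — contains both q1 and ¬q1.
      branch 1.2 (add ¬q3, ¬q4):
        ¬(q1 ↔ ¬(¬q3 ↔ ¬q1)): β-rule — branch into q1, ¬¬(¬q3 ↔ ¬q1)  //  ¬q1, ¬(¬q3 ↔ ¬q1).
          branch 1.2.1 (add q1, ¬¬(¬q3 ↔ ¬q1)):
            ¬(¬q1 ↔ q2): β-rule — branch into ¬q1, ¬q2  //  ¬¬q1, q2.
              branch 1.2.1.1 (add ¬q1, ¬q2):
                × closes — contains both q1 and ¬q1.
              branch 1.2.1.2 (add ¬¬q1, q2):
                ¬¬(¬q3 ↔ ¬q1): β-rule — branch into ¬q3, ¬q1  //  ¬¬q3, ¬¬q1.
                  branch 1.2.1.2.1 (add ¬q3, ¬q1):
                    × closes — contains both q1 and ¬q1.
                  branch 1.2.1.2.2 (add ¬¬q3, ¬¬q1):
                    × closes — contains both q3 and ¬q3.
          branch 1.2.2 (add ¬q1, ¬(¬q3 ↔ ¬q1)):
            ¬(¬q1 ↔ q2): β-rule — branch into ¬q1, ¬q2  //  ¬¬q1, q2.
              branch 1.2.2.1 (add ¬q1, ¬q2):
                ¬(¬q3 ↔ ¬q1): β-rule — branch into ¬q3, ¬¬q1  //  ¬¬q3, ¬q1.
                  branch 1.2.2.1.1 (add ¬q3, ¬¬q1):
                    × closes — contains both q1 and ¬q1.
                  branch 1.2.2.1.2 (add ¬¬q3, ¬q1):
                    × closes — contains both q3 and ¬q3.
              branch 1.2.2.2 (add ¬¬q1, q2):
                × closes — contains both q1 and ¬q1.
  branch 2 (add q1):
    (q3 ↔ q4): β-rule — branch into q3, q4  //  ¬q3, ¬q4.
      branch 2.1 (add q3, q4):
        ¬(q1 ↔ ¬(¬q3 ↔ ¬q1)): β-rule — branch into q1, ¬¬(¬q3 ↔ ¬q1)  //  ¬q1, ¬(¬q3 ↔ ¬q1).
          branch 2.1.1 (add q1, ¬¬(¬q3 ↔ ¬q1)):
            ¬¬(¬q3 ↔ ¬q1): β-rule — branch into ¬q3, ¬q1  //  ¬¬q3, ¬¬q1.
              branch 2.1.1.1 (add ¬q3, ¬q1):
                × closes — contains both q3 and ¬q3.
              branch 2.1.1.2 (add ¬¬q3, ¬¬q1):
                ○ open, literals {q1=1, q3=1, q4=1}.
          branch 2.1.2 (add ¬q1, ¬(¬q3 ↔ ¬q1)):
            × closes — contains both q1 and ¬q1.
      branch 2.2 (add ¬q3, ¬q4):
        ¬(q1 ↔ ¬(¬q3 ↔ ¬q1)): β-rule — branch into q1, ¬¬(¬q3 ↔ ¬q1)  //  ¬q1, ¬(¬q3 ↔ ¬q1).
          branch 2.2.1 (add q1, ¬¬(¬q3 ↔ ¬q1)):
            ¬¬(¬q3 ↔ ¬q1): β-rule — branch into ¬q3, ¬q1  //  ¬¬q3, ¬¬q1.
              branch 2.2.1.1 (add ¬q3, ¬q1):
                × closes — contains both q1 and ¬q1.
              branch 2.2.1.2 (add ¬¬q3, ¬¬q1):
                × closes — contains both q3 and ¬q3.
          branch 2.2.2 (add ¬q1, ¬(¬q3 ↔ ¬q1)):
            × closes — contains both q1 and ¬q1.
15 branches closed, 3 open.
An open branch gives a countermodel: q1=1, q2=1, q3=1, q4=1 (unmentioned atoms arbitrary); the premises hold there but the conclusion fails.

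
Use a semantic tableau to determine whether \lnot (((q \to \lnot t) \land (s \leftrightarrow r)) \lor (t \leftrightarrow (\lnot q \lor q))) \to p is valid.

Assume the negation and expand:
Initial set: {\lnot (\lnot (((q \to \lnot t) \land (s \leftrightarrow r)) \lor (t \leftrightarrow (\lnot q \lor q))) \to p)}.
\lnot (\lnot (((q \to \lnot t) \land (s \leftrightarrow r)) \lor (t \leftrightarrow (\lnot q \lor q))) \to p): α-rule — add \lnot (((q \to \lnot t) \land (s \leftrightarrow r)) \lor (t \leftrightarrow (\lnot q \lor q))), \lnot p.
\lnot (((q \to \lnot t) \land (s \leftrightarrow r)) \lor (t \leftrightarrow (\lnot q \lor q))): α-rule — add \lnot ((q \to \lnot t) \land (s \leftrightarrow r)), \lnot (t \leftrightarrow (\lnot q \lor q)).
\lnot ((q \to \lnot t) \land (s \leftrightarrow r)): β-rule — branch into \lnot (q \to \lnot t)  //  \lnot (s \leftrightarrow r).
  branch 1 (add \lnot (q \to \lnot t)):
    \lnot (q \to \lnot t): α-rule — add q, \lnot \lnot t.
    \lnot (t \leftrightarrow (\lnot q \lor q)): β-rule — branch into t, \lnot (\lnot q \lor q)  //  \lnot t, (\lnot q \lor q).
      branch 1.1 (add t, \lnot (\lnot q \lor q)):
        \lnot (\lnot q \lor q): α-rule — add \lnot \lnot q, \lnot q.
        × closes — contains both q and \lnot q.
      branch 1.2 (add \lnot t, (\lnot q \lor q)):
        × closes — contains both t and \lnot t.
  branch 2 (add \lnot (s \leftrightarrow r)):
    \lnot (t \leftrightarrow (\lnot q \lor q)): β-rule — branch into t, \lnot (\lnot q \lor q)  //  \lnot t, (\lnot q \lor q).
      branch 2.1 (add t, \lnot (\lnot q \lor q)):
        \lnot (\lnot q \lor q): α-rule — add \lnot \lnot q, \lnot q.
        × closes — contains both q and \lnot q.
      branch 2.2 (add \lnot t, (\lnot q \lor q)):
        \lnot (s \leftrightarrow r): β-rule — branch into s, \lnot r  //  \lnot s, r.
          branch 2.2.1 (add s, \lnot r):
            (\lnot q \lor q): β-rule — branch into \lnot q  //  q.
              branch 2.2.1.1 (add \lnot q):
                ○ open, literals {p=false, q=false, r=false, s=true, t=false}.
              branch 2.2.1.2 (add q):
                ○ open, literals {p=false, q=true, r=false, s=true, t=false}.
          branch 2.2.2 (add \lnot s, r):
            (\lnot q \lor q): β-rule — branch into \lnot q  //  q.
              branch 2.2.2.1 (add \lnot q):
                ○ open, literals {p=false, q=false, r=true, s=false, t=false}.
              branch 2.2.2.2 (add q):
                ○ open, literals {p=false, q=true, r=true, s=false, t=false}.
3 branches closed, 4 open.
An open branch gives a countermodel: p=false, q=false, r=false, s=true, t=false (unmentioned atoms arbitrary); under it the original formula is false.

Not valid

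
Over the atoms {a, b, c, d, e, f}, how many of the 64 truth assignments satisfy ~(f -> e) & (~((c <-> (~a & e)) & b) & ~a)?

6

Initial set: {(~(f -> e) & (~((c <-> (~a & e)) & b) & ~a))}.
(~(f -> e) & (~((c <-> (~a & e)) & b) & ~a)): α-rule — add ~(f -> e), (~((c <-> (~a & e)) & b) & ~a).
~(f -> e): α-rule — add f, ~e.
(~((c <-> (~a & e)) & b) & ~a): α-rule — add ~((c <-> (~a & e)) & b), ~a.
~((c <-> (~a & e)) & b): β-rule — branch into ~(c <-> (~a & e))  //  ~b.
  branch 1 (add ~(c <-> (~a & e))):
    ~(c <-> (~a & e)): β-rule — branch into c, ~(~a & e)  //  ~c, (~a & e).
      branch 1.1 (add c, ~(~a & e)):
        ~(~a & e): β-rule — branch into ~~a  //  ~e.
          branch 1.1.1 (add ~~a):
            × closes — contains both a and ~a.
          branch 1.1.2 (add ~e):
            ○ open, literals {a=F, c=T, e=F, f=T}.
      branch 1.2 (add ~c, (~a & e)):
        (~a & e): α-rule — add ~a, e.
        × closes — contains both e and ~e.
  branch 2 (add ~b):
    ○ open, literals {a=F, b=F, e=F, f=T}.
2 branches closed, 2 open.
Each open branch fixes some atoms; the unmentioned ones are free. Counting distinct full assignments: branch {a=F, c=T, e=F, f=T} (b, d) contributes 4 new; branch {a=F, b=F, e=F, f=T} (c, d) contributes 2 new. Total: 6.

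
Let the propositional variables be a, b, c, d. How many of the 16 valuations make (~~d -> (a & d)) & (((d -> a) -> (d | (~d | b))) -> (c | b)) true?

9

Initial set: {T ((~~d -> (a & d)) & (((d -> a) -> (d | (~d | b))) -> (c | b)))}.
T ((~~d -> (a & d)) & (((d -> a) -> (d | (~d | b))) -> (c | b))): α-rule — add T (~~d -> (a & d)), T (((d -> a) -> (d | (~d | b))) -> (c | b)).
T (~~d -> (a & d)): β-rule — branch into F ~~d  //  T (a & d).
  branch 1 (add F ~~d):
    F ~~d: drop double negation, giving F d.
    T (((d -> a) -> (d | (~d | b))) -> (c | b)): β-rule — branch into F ((d -> a) -> (d | (~d | b)))  //  T (c | b).
      branch 1.1 (add F ((d -> a) -> (d | (~d | b)))):
        F ((d -> a) -> (d | (~d | b))): α-rule — add T (d -> a), F (d | (~d | b)).
        F (d | (~d | b)): α-rule — add F d, F (~d | b).
        F (~d | b): α-rule — add F ~d, F b.
        × closes — contains both d and ~d.
      branch 1.2 (add T (c | b)):
        T (c | b): β-rule — branch into T c  //  T b.
          branch 1.2.1 (add T c):
            ○ open, literals {c=1, d=0}.
          branch 1.2.2 (add T b):
            ○ open, literals {b=1, d=0}.
  branch 2 (add T (a & d)):
    T (a & d): α-rule — add T a, T d.
    T (((d -> a) -> (d | (~d | b))) -> (c | b)): β-rule — branch into F ((d -> a) -> (d | (~d | b)))  //  T (c | b).
      branch 2.1 (add F ((d -> a) -> (d | (~d | b)))):
        F ((d -> a) -> (d | (~d | b))): α-rule — add T (d -> a), F (d | (~d | b)).
        F (d | (~d | b)): α-rule — add F d, F (~d | b).
        × closes — contains both d and ~d.
      branch 2.2 (add T (c | b)):
        T (c | b): β-rule — branch into T c  //  T b.
          branch 2.2.1 (add T c):
            ○ open, literals {a=1, c=1, d=1}.
          branch 2.2.2 (add T b):
            ○ open, literals {a=1, b=1, d=1}.
2 branches closed, 4 open.
Each open branch fixes some atoms; the unmentioned ones are free. Counting distinct full assignments: branch {c=1, d=0} (a, b) contributes 4 new; branch {b=1, d=0} (a, c) contributes 2 new; branch {a=1, c=1, d=1} (b) contributes 2 new; branch {a=1, b=1, d=1} (c) contributes 1 new. Total: 9.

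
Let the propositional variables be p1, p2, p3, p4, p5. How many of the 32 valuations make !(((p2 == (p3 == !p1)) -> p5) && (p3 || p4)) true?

14

Initial set: {T !(((p2 == (p3 == !p1)) -> p5) && (p3 || p4))}.
T !(((p2 == (p3 == !p1)) -> p5) && (p3 || p4)): β-rule — branch into F ((p2 == (p3 == !p1)) -> p5)  //  F (p3 || p4).
  branch 1 (add F ((p2 == (p3 == !p1)) -> p5)):
    F ((p2 == (p3 == !p1)) -> p5): α-rule — add T (p2 == (p3 == !p1)), F p5.
    T (p2 == (p3 == !p1)): β-rule — branch into T p2, T (p3 == !p1)  //  F p2, F (p3 == !p1).
      branch 1.1 (add T p2, T (p3 == !p1)):
        T (p3 == !p1): β-rule — branch into T p3, T !p1  //  F p3, F !p1.
          branch 1.1.1 (add T p3, T !p1):
            ○ open, literals {p1=false, p2=true, p3=true, p5=false}.
          branch 1.1.2 (add F p3, F !p1):
            ○ open, literals {p1=true, p2=true, p3=false, p5=false}.
      branch 1.2 (add F p2, F (p3 == !p1)):
        F (p3 == !p1): β-rule — branch into T p3, F !p1  //  F p3, T !p1.
          branch 1.2.1 (add T p3, F !p1):
            ○ open, literals {p1=true, p2=false, p3=true, p5=false}.
          branch 1.2.2 (add F p3, T !p1):
            ○ open, literals {p1=false, p2=false, p3=false, p5=false}.
  branch 2 (add F (p3 || p4)):
    F (p3 || p4): α-rule — add F p3, F p4.
    ○ open, literals {p3=false, p4=false}.
0 branches closed, 5 open.
Each open branch fixes some atoms; the unmentioned ones are free. Counting distinct full assignments: branch {p1=false, p2=true, p3=true, p5=false} (p4) contributes 2 new; branch {p1=true, p2=true, p3=false, p5=false} (p4) contributes 2 new; branch {p1=true, p2=false, p3=true, p5=false} (p4) contributes 2 new; branch {p1=false, p2=false, p3=false, p5=false} (p4) contributes 2 new; branch {p3=false, p4=false} (p1, p2, p5) contributes 6 new. Total: 14.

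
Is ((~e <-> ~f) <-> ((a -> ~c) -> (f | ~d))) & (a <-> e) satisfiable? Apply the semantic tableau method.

Satisfiable

Initial set: {(((~e <-> ~f) <-> ((a -> ~c) -> (f | ~d))) & (a <-> e))}.
(((~e <-> ~f) <-> ((a -> ~c) -> (f | ~d))) & (a <-> e)): α-rule — add ((~e <-> ~f) <-> ((a -> ~c) -> (f | ~d))), (a <-> e).
((~e <-> ~f) <-> ((a -> ~c) -> (f | ~d))): β-rule — branch into (~e <-> ~f), ((a -> ~c) -> (f | ~d))  //  ~(~e <-> ~f), ~((a -> ~c) -> (f | ~d)).
  branch 1 (add (~e <-> ~f), ((a -> ~c) -> (f | ~d))):
    (a <-> e): β-rule — branch into a, e  //  ~a, ~e.
      branch 1.1 (add a, e):
        (~e <-> ~f): β-rule — branch into ~e, ~f  //  ~~e, ~~f.
          branch 1.1.1 (add ~e, ~f):
            × closes — contains both e and ~e.
          branch 1.1.2 (add ~~e, ~~f):
            ((a -> ~c) -> (f | ~d)): β-rule — branch into ~(a -> ~c)  //  (f | ~d).
              branch 1.1.2.1 (add ~(a -> ~c)):
                ~(a -> ~c): α-rule — add a, ~~c.
                ○ open, literals {a=1, c=1, e=1, f=1}.
              branch 1.1.2.2 (add (f | ~d)):
                (f | ~d): β-rule — branch into f  //  ~d.
                  branch 1.1.2.2.1 (add f):
                    ○ open, literals {a=1, e=1, f=1}.
                  branch 1.1.2.2.2 (add ~d):
                    ○ open, literals {a=1, d=0, e=1, f=1}.
      branch 1.2 (add ~a, ~e):
        (~e <-> ~f): β-rule — branch into ~e, ~f  //  ~~e, ~~f.
          branch 1.2.1 (add ~e, ~f):
            ((a -> ~c) -> (f | ~d)): β-rule — branch into ~(a -> ~c)  //  (f | ~d).
              branch 1.2.1.1 (add ~(a -> ~c)):
                ~(a -> ~c): α-rule — add a, ~~c.
                × closes — contains both a and ~a.
              branch 1.2.1.2 (add (f | ~d)):
                (f | ~d): β-rule — branch into f  //  ~d.
                  branch 1.2.1.2.1 (add f):
                    × closes — contains both f and ~f.
                  branch 1.2.1.2.2 (add ~d):
                    ○ open, literals {a=0, d=0, e=0, f=0}.
          branch 1.2.2 (add ~~e, ~~f):
            × closes — contains both e and ~e.
  branch 2 (add ~(~e <-> ~f), ~((a -> ~c) -> (f | ~d))):
    ~((a -> ~c) -> (f | ~d)): α-rule — add (a -> ~c), ~(f | ~d).
    ~(f | ~d): α-rule — add ~f, ~~d.
    (a <-> e): β-rule — branch into a, e  //  ~a, ~e.
      branch 2.1 (add a, e):
        ~(~e <-> ~f): β-rule — branch into ~e, ~~f  //  ~~e, ~f.
          branch 2.1.1 (add ~e, ~~f):
            × closes — contains both e and ~e.
          branch 2.1.2 (add ~~e, ~f):
            (a -> ~c): β-rule — branch into ~a  //  ~c.
              branch 2.1.2.1 (add ~a):
                × closes — contains both a and ~a.
              branch 2.1.2.2 (add ~c):
                ○ open, literals {a=1, c=0, d=1, e=1, f=0}.
      branch 2.2 (add ~a, ~e):
        ~(~e <-> ~f): β-rule — branch into ~e, ~~f  //  ~~e, ~f.
          branch 2.2.1 (add ~e, ~~f):
            × closes — contains both f and ~f.
          branch 2.2.2 (add ~~e, ~f):
            × closes — contains both e and ~e.
8 branches closed, 5 open.
An open branch gives a satisfying assignment: a=1, c=1, e=1, f=1.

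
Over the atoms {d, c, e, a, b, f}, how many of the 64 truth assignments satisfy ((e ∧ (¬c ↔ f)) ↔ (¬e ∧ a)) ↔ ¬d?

32

Initial set: {(((e ∧ (¬c ↔ f)) ↔ (¬e ∧ a)) ↔ ¬d)}.
(((e ∧ (¬c ↔ f)) ↔ (¬e ∧ a)) ↔ ¬d): β-rule — branch into ((e ∧ (¬c ↔ f)) ↔ (¬e ∧ a)), ¬d  //  ¬((e ∧ (¬c ↔ f)) ↔ (¬e ∧ a)), ¬¬d.
  branch 1 (add ((e ∧ (¬c ↔ f)) ↔ (¬e ∧ a)), ¬d):
    ((e ∧ (¬c ↔ f)) ↔ (¬e ∧ a)): β-rule — branch into (e ∧ (¬c ↔ f)), (¬e ∧ a)  //  ¬(e ∧ (¬c ↔ f)), ¬(¬e ∧ a).
      branch 1.1 (add (e ∧ (¬c ↔ f)), (¬e ∧ a)):
        (e ∧ (¬c ↔ f)): α-rule — add e, (¬c ↔ f).
        (¬e ∧ a): α-rule — add ¬e, a.
        × closes — contains both e and ¬e.
      branch 1.2 (add ¬(e ∧ (¬c ↔ f)), ¬(¬e ∧ a)):
        ¬(e ∧ (¬c ↔ f)): β-rule — branch into ¬e  //  ¬(¬c ↔ f).
          branch 1.2.1 (add ¬e):
            ¬(¬e ∧ a): β-rule — branch into ¬¬e  //  ¬a.
              branch 1.2.1.1 (add ¬¬e):
                × closes — contains both e and ¬e.
              branch 1.2.1.2 (add ¬a):
                ○ open, literals {a=0, d=0, e=0}.
          branch 1.2.2 (add ¬(¬c ↔ f)):
            ¬(¬e ∧ a): β-rule — branch into ¬¬e  //  ¬a.
              branch 1.2.2.1 (add ¬¬e):
                ¬(¬c ↔ f): β-rule — branch into ¬c, ¬f  //  ¬¬c, f.
                  branch 1.2.2.1.1 (add ¬c, ¬f):
                    ○ open, literals {c=0, d=0, e=1, f=0}.
                  branch 1.2.2.1.2 (add ¬¬c, f):
                    ○ open, literals {c=1, d=0, e=1, f=1}.
              branch 1.2.2.2 (add ¬a):
                ¬(¬c ↔ f): β-rule — branch into ¬c, ¬f  //  ¬¬c, f.
                  branch 1.2.2.2.1 (add ¬c, ¬f):
                    ○ open, literals {a=0, c=0, d=0, f=0}.
                  branch 1.2.2.2.2 (add ¬¬c, f):
                    ○ open, literals {a=0, c=1, d=0, f=1}.
  branch 2 (add ¬((e ∧ (¬c ↔ f)) ↔ (¬e ∧ a)), ¬¬d):
    ¬((e ∧ (¬c ↔ f)) ↔ (¬e ∧ a)): β-rule — branch into (e ∧ (¬c ↔ f)), ¬(¬e ∧ a)  //  ¬(e ∧ (¬c ↔ f)), (¬e ∧ a).
      branch 2.1 (add (e ∧ (¬c ↔ f)), ¬(¬e ∧ a)):
        (e ∧ (¬c ↔ f)): α-rule — add e, (¬c ↔ f).
        ¬(¬e ∧ a): β-rule — branch into ¬¬e  //  ¬a.
          branch 2.1.1 (add ¬¬e):
            (¬c ↔ f): β-rule — branch into ¬c, f  //  ¬¬c, ¬f.
              branch 2.1.1.1 (add ¬c, f):
                ○ open, literals {c=0, d=1, e=1, f=1}.
              branch 2.1.1.2 (add ¬¬c, ¬f):
                ○ open, literals {c=1, d=1, e=1, f=0}.
          branch 2.1.2 (add ¬a):
            (¬c ↔ f): β-rule — branch into ¬c, f  //  ¬¬c, ¬f.
              branch 2.1.2.1 (add ¬c, f):
                ○ open, literals {a=0, c=0, d=1, e=1, f=1}.
              branch 2.1.2.2 (add ¬¬c, ¬f):
                ○ open, literals {a=0, c=1, d=1, e=1, f=0}.
      branch 2.2 (add ¬(e ∧ (¬c ↔ f)), (¬e ∧ a)):
        (¬e ∧ a): α-rule — add ¬e, a.
        ¬(e ∧ (¬c ↔ f)): β-rule — branch into ¬e  //  ¬(¬c ↔ f).
          branch 2.2.1 (add ¬e):
            ○ open, literals {a=1, d=1, e=0}.
          branch 2.2.2 (add ¬(¬c ↔ f)):
            ¬(¬c ↔ f): β-rule — branch into ¬c, ¬f  //  ¬¬c, f.
              branch 2.2.2.1 (add ¬c, ¬f):
                ○ open, literals {a=1, c=0, d=1, e=0, f=0}.
              branch 2.2.2.2 (add ¬¬c, f):
                ○ open, literals {a=1, c=1, d=1, e=0, f=1}.
2 branches closed, 12 open.
Each open branch fixes some atoms; the unmentioned ones are free. Counting distinct full assignments: branch {a=0, d=0, e=0} (c, b, f) contributes 8 new; branch {c=0, d=0, e=1, f=0} (a, b) contributes 4 new; branch {c=1, d=0, e=1, f=1} (a, b) contributes 4 new; branch {a=0, c=0, d=0, f=0} (e, b) contributes 0 new; branch {a=0, c=1, d=0, f=1} (e, b) contributes 0 new; branch {c=0, d=1, e=1, f=1} (a, b) contributes 4 new; branch {c=1, d=1, e=1, f=0} (a, b) contributes 4 new; branch {a=0, c=0, d=1, e=1, f=1} (b) contributes 0 new; branch {a=0, c=1, d=1, e=1, f=0} (b) contributes 0 new; branch {a=1, d=1, e=0} (c, b, f) contributes 8 new; branch {a=1, c=0, d=1, e=0, f=0} (b) contributes 0 new; branch {a=1, c=1, d=1, e=0, f=1} (b) contributes 0 new. Total: 32.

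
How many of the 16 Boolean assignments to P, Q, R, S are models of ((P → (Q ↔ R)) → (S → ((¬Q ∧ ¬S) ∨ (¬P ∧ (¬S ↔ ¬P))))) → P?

12

Initial set: {(((P → (Q ↔ R)) → (S → ((¬Q ∧ ¬S) ∨ (¬P ∧ (¬S ↔ ¬P))))) → P)}.
(((P → (Q ↔ R)) → (S → ((¬Q ∧ ¬S) ∨ (¬P ∧ (¬S ↔ ¬P))))) → P): β-rule — branch into ¬((P → (Q ↔ R)) → (S → ((¬Q ∧ ¬S) ∨ (¬P ∧ (¬S ↔ ¬P)))))  //  P.
  branch 1 (add ¬((P → (Q ↔ R)) → (S → ((¬Q ∧ ¬S) ∨ (¬P ∧ (¬S ↔ ¬P)))))):
    ¬((P → (Q ↔ R)) → (S → ((¬Q ∧ ¬S) ∨ (¬P ∧ (¬S ↔ ¬P))))): α-rule — add (P → (Q ↔ R)), ¬(S → ((¬Q ∧ ¬S) ∨ (¬P ∧ (¬S ↔ ¬P)))).
    ¬(S → ((¬Q ∧ ¬S) ∨ (¬P ∧ (¬S ↔ ¬P)))): α-rule — add S, ¬((¬Q ∧ ¬S) ∨ (¬P ∧ (¬S ↔ ¬P))).
    ¬((¬Q ∧ ¬S) ∨ (¬P ∧ (¬S ↔ ¬P))): α-rule — add ¬(¬Q ∧ ¬S), ¬(¬P ∧ (¬S ↔ ¬P)).
    (P → (Q ↔ R)): β-rule — branch into ¬P  //  (Q ↔ R).
      branch 1.1 (add ¬P):
        ¬(¬Q ∧ ¬S): β-rule — branch into ¬¬Q  //  ¬¬S.
          branch 1.1.1 (add ¬¬Q):
            ¬(¬P ∧ (¬S ↔ ¬P)): β-rule — branch into ¬¬P  //  ¬(¬S ↔ ¬P).
              branch 1.1.1.1 (add ¬¬P):
                × closes — contains both P and ¬P.
              branch 1.1.1.2 (add ¬(¬S ↔ ¬P)):
                ¬(¬S ↔ ¬P): β-rule — branch into ¬S, ¬¬P  //  ¬¬S, ¬P.
                  branch 1.1.1.2.1 (add ¬S, ¬¬P):
                    × closes — contains both S and ¬S.
                  branch 1.1.1.2.2 (add ¬¬S, ¬P):
                    ○ open, literals {P=false, Q=true, S=true}.
          branch 1.1.2 (add ¬¬S):
            ¬(¬P ∧ (¬S ↔ ¬P)): β-rule — branch into ¬¬P  //  ¬(¬S ↔ ¬P).
              branch 1.1.2.1 (add ¬¬P):
                × closes — contains both P and ¬P.
              branch 1.1.2.2 (add ¬(¬S ↔ ¬P)):
                ¬(¬S ↔ ¬P): β-rule — branch into ¬S, ¬¬P  //  ¬¬S, ¬P.
                  branch 1.1.2.2.1 (add ¬S, ¬¬P):
                    × closes — contains both S and ¬S.
                  branch 1.1.2.2.2 (add ¬¬S, ¬P):
                    ○ open, literals {P=false, S=true}.
      branch 1.2 (add (Q ↔ R)):
        ¬(¬Q ∧ ¬S): β-rule — branch into ¬¬Q  //  ¬¬S.
          branch 1.2.1 (add ¬¬Q):
            ¬(¬P ∧ (¬S ↔ ¬P)): β-rule — branch into ¬¬P  //  ¬(¬S ↔ ¬P).
              branch 1.2.1.1 (add ¬¬P):
                (Q ↔ R): β-rule — branch into Q, R  //  ¬Q, ¬R.
                  branch 1.2.1.1.1 (add Q, R):
                    ○ open, literals {P=true, Q=true, R=true, S=true}.
                  branch 1.2.1.1.2 (add ¬Q, ¬R):
                    × closes — contains both Q and ¬Q.
              branch 1.2.1.2 (add ¬(¬S ↔ ¬P)):
                (Q ↔ R): β-rule — branch into Q, R  //  ¬Q, ¬R.
                  branch 1.2.1.2.1 (add Q, R):
                    ¬(¬S ↔ ¬P): β-rule — branch into ¬S, ¬¬P  //  ¬¬S, ¬P.
                      branch 1.2.1.2.1.1 (add ¬S, ¬¬P):
                        × closes — contains both S and ¬S.
                      branch 1.2.1.2.1.2 (add ¬¬S, ¬P):
                        ○ open, literals {P=false, Q=true, R=true, S=true}.
                  branch 1.2.1.2.2 (add ¬Q, ¬R):
                    × closes — contains both Q and ¬Q.
          branch 1.2.2 (add ¬¬S):
            ¬(¬P ∧ (¬S ↔ ¬P)): β-rule — branch into ¬¬P  //  ¬(¬S ↔ ¬P).
              branch 1.2.2.1 (add ¬¬P):
                (Q ↔ R): β-rule — branch into Q, R  //  ¬Q, ¬R.
                  branch 1.2.2.1.1 (add Q, R):
                    ○ open, literals {P=true, Q=true, R=true, S=true}.
                  branch 1.2.2.1.2 (add ¬Q, ¬R):
                    ○ open, literals {P=true, Q=false, R=false, S=true}.
              branch 1.2.2.2 (add ¬(¬S ↔ ¬P)):
                (Q ↔ R): β-rule — branch into Q, R  //  ¬Q, ¬R.
                  branch 1.2.2.2.1 (add Q, R):
                    ¬(¬S ↔ ¬P): β-rule — branch into ¬S, ¬¬P  //  ¬¬S, ¬P.
                      branch 1.2.2.2.1.1 (add ¬S, ¬¬P):
                        × closes — contains both S and ¬S.
                      branch 1.2.2.2.1.2 (add ¬¬S, ¬P):
                        ○ open, literals {P=false, Q=true, R=true, S=true}.
                  branch 1.2.2.2.2 (add ¬Q, ¬R):
                    ¬(¬S ↔ ¬P): β-rule — branch into ¬S, ¬¬P  //  ¬¬S, ¬P.
                      branch 1.2.2.2.2.1 (add ¬S, ¬¬P):
                        × closes — contains both S and ¬S.
                      branch 1.2.2.2.2.2 (add ¬¬S, ¬P):
                        ○ open, literals {P=false, Q=false, R=false, S=true}.
  branch 2 (add P):
    ○ open, literals {P=true}.
9 branches closed, 9 open.
Each open branch fixes some atoms; the unmentioned ones are free. Counting distinct full assignments: branch {P=false, Q=true, S=true} (R) contributes 2 new; branch {P=false, S=true} (Q, R) contributes 2 new; branch {P=true, Q=true, R=true, S=true} (none free) contributes 1 new; branch {P=false, Q=true, R=true, S=true} (none free) contributes 0 new; branch {P=true, Q=true, R=true, S=true} (none free) contributes 0 new; branch {P=true, Q=false, R=false, S=true} (none free) contributes 1 new; branch {P=false, Q=true, R=true, S=true} (none free) contributes 0 new; branch {P=false, Q=false, R=false, S=true} (none free) contributes 0 new; branch {P=true} (Q, R, S) contributes 6 new. Total: 12.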